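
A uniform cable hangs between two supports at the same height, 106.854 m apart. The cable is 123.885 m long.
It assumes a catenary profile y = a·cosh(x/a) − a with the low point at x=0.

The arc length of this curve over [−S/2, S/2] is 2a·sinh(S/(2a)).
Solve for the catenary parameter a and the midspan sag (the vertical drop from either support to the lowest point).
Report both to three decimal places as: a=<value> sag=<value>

seed: a₀ = √(S³/(24(L−S))) = √(106.854³/(24·17.031)) = 54.633683
iter 1: u=0.977913  f(a)=+8.331e-01  f'(a)=-6.852e-01  a ← 54.633683 − (+8.331e-01/-6.852e-01) = 55.849668
iter 2: u=0.956622  f(a)=+2.863e-02  f'(a)=-6.388e-01  a ← 55.849668 − (+2.863e-02/-6.388e-01) = 55.894481
iter 3: u=0.955855  f(a)=+3.646e-05  f'(a)=-6.372e-01  a ← 55.894481 − (+3.646e-05/-6.372e-01) = 55.894538
iter 4: u=0.955854  f(a)=+5.932e-11  f'(a)=-6.372e-01  a ← 55.894538 − (+5.932e-11/-6.372e-01) = 55.894538
iter 5: u=0.955854  f(a)=-2.842e-14  f'(a)=-6.372e-01  a ← 55.894538 − (-2.842e-14/-6.372e-01) = 55.894538
converged: |Δa| < 1e-12 after 5 iterations
sag = a·(cosh(S/(2a)) − 1) = 55.894538·(cosh(0.955854) − 1) = 27.538505
T_max/T_min = cosh(S/(2a)) = 1.492687

a=55.895 sag=27.539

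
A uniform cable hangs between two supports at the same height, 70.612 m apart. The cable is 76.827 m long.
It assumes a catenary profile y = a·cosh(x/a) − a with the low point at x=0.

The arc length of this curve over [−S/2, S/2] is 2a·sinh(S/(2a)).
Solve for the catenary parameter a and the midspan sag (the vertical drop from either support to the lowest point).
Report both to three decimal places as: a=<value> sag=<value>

seed: a₀ = √(S³/(24(L−S))) = √(70.612³/(24·6.215)) = 48.583811
iter 1: u=0.726703  f(a)=+1.662e-01  f'(a)=-2.696e-01  a ← 48.583811 − (+1.662e-01/-2.696e-01) = 49.200190
iter 2: u=0.717599  f(a)=+3.215e-03  f'(a)=-2.593e-01  a ← 49.200190 − (+3.215e-03/-2.593e-01) = 49.212592
iter 3: u=0.717418  f(a)=+1.257e-06  f'(a)=-2.591e-01  a ← 49.212592 − (+1.257e-06/-2.591e-01) = 49.212596
iter 4: u=0.717418  f(a)=+1.847e-13  f'(a)=-2.591e-01  a ← 49.212596 − (+1.847e-13/-2.591e-01) = 49.212596
converged: |Δa| < 1e-12 after 4 iterations
sag = a·(cosh(S/(2a)) − 1) = 49.212596·(cosh(0.717418) − 1) = 13.217177
T_max/T_min = cosh(S/(2a)) = 1.268573

a=49.213 sag=13.217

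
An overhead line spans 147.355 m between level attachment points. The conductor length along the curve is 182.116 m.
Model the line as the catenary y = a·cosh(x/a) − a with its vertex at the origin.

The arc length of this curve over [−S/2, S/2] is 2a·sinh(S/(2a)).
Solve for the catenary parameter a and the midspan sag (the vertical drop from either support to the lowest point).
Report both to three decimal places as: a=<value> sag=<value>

seed: a₀ = √(S³/(24(L−S))) = √(147.355³/(24·34.761)) = 61.929213
iter 1: u=1.189705  f(a)=+2.545e+00  f'(a)=-1.290e+00  a ← 61.929213 − (+2.545e+00/-1.290e+00) = 63.902154
iter 2: u=1.152974  f(a)=+1.267e-01  f'(a)=-1.164e+00  a ← 63.902154 − (+1.267e-01/-1.164e+00) = 64.010945
iter 3: u=1.151014  f(a)=+3.502e-04  f'(a)=-1.158e+00  a ← 64.010945 − (+3.502e-04/-1.158e+00) = 64.011247
iter 4: u=1.151009  f(a)=+2.694e-09  f'(a)=-1.158e+00  a ← 64.011247 − (+2.694e-09/-1.158e+00) = 64.011247
iter 5: u=1.151009  f(a)=+0.000e+00  f'(a)=-1.158e+00  a ← 64.011247 − (+0.000e+00/-1.158e+00) = 64.011247
converged: |Δa| < 1e-12 after 5 iterations
sag = a·(cosh(S/(2a)) − 1) = 64.011247·(cosh(1.151009) − 1) = 47.294634
T_max/T_min = cosh(S/(2a)) = 1.738849

a=64.011 sag=47.295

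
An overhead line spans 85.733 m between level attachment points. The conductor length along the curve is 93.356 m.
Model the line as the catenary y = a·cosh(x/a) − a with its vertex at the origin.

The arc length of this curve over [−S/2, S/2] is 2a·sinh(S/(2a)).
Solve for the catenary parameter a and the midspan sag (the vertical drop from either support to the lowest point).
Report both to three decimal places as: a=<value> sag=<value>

a=59.456 sag=16.134

seed: a₀ = √(S³/(24(L−S))) = √(85.733³/(24·7.623)) = 58.688560
iter 1: u=0.730406  f(a)=+2.059e-01  f'(a)=-2.739e-01  a ← 58.688560 − (+2.059e-01/-2.739e-01) = 59.440441
iter 2: u=0.721167  f(a)=+4.025e-03  f'(a)=-2.633e-01  a ← 59.440441 − (+4.025e-03/-2.633e-01) = 59.455727
iter 3: u=0.720982  f(a)=+1.605e-06  f'(a)=-2.631e-01  a ← 59.455727 − (+1.605e-06/-2.631e-01) = 59.455733
iter 4: u=0.720982  f(a)=+2.700e-13  f'(a)=-2.631e-01  a ← 59.455733 − (+2.700e-13/-2.631e-01) = 59.455733
converged: |Δa| < 1e-12 after 4 iterations
sag = a·(cosh(S/(2a)) − 1) = 59.455733·(cosh(0.720982) − 1) = 16.134080
T_max/T_min = cosh(S/(2a)) = 1.271363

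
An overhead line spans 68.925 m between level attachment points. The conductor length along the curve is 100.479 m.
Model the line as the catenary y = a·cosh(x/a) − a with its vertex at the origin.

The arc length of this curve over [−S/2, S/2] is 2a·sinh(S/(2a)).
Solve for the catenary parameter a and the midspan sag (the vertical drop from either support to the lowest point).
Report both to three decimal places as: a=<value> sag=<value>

seed: a₀ = √(S³/(24(L−S))) = √(68.925³/(24·31.554)) = 20.793727
iter 1: u=1.657351  f(a)=+4.628e+00  f'(a)=-3.955e+00  a ← 20.793727 − (+4.628e+00/-3.955e+00) = 21.964027
iter 2: u=1.569043  f(a)=+4.195e-01  f'(a)=-3.268e+00  a ← 21.964027 − (+4.195e-01/-3.268e+00) = 22.092400
iter 3: u=1.559926  f(a)=+4.204e-03  f'(a)=-3.202e+00  a ← 22.092400 − (+4.204e-03/-3.202e+00) = 22.093713
iter 4: u=1.559833  f(a)=+4.317e-07  f'(a)=-3.202e+00  a ← 22.093713 − (+4.317e-07/-3.202e+00) = 22.093713
iter 5: u=1.559833  f(a)=-1.421e-14  f'(a)=-3.202e+00  a ← 22.093713 − (-1.421e-14/-3.202e+00) = 22.093713
converged: |Δa| < 1e-12 after 5 iterations
sag = a·(cosh(S/(2a)) − 1) = 22.093713·(cosh(1.559833) − 1) = 32.789249
T_max/T_min = cosh(S/(2a)) = 2.484099

a=22.094 sag=32.789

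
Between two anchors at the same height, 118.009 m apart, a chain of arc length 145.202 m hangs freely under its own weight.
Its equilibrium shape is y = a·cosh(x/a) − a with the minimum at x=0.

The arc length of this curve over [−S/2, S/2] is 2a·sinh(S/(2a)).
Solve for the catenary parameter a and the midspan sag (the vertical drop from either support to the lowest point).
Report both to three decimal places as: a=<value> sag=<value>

seed: a₀ = √(S³/(24(L−S))) = √(118.009³/(24·27.193)) = 50.180908
iter 1: u=1.175836  f(a)=+1.943e+00  f'(a)=-1.241e+00  a ← 50.180908 − (+1.943e+00/-1.241e+00) = 51.746222
iter 2: u=1.140267  f(a)=+9.462e-02  f'(a)=-1.123e+00  a ← 51.746222 − (+9.462e-02/-1.123e+00) = 51.830474
iter 3: u=1.138413  f(a)=+2.498e-04  f'(a)=-1.117e+00  a ← 51.830474 − (+2.498e-04/-1.117e+00) = 51.830697
iter 4: u=1.138408  f(a)=+1.751e-09  f'(a)=-1.117e+00  a ← 51.830697 − (+1.751e-09/-1.117e+00) = 51.830697
iter 5: u=1.138408  f(a)=+2.842e-14  f'(a)=-1.117e+00  a ← 51.830697 − (+2.842e-14/-1.117e+00) = 51.830697
converged: |Δa| < 1e-12 after 5 iterations
sag = a·(cosh(S/(2a)) − 1) = 51.830697·(cosh(1.138408) − 1) = 37.373150
T_max/T_min = cosh(S/(2a)) = 1.721062

a=51.831 sag=37.373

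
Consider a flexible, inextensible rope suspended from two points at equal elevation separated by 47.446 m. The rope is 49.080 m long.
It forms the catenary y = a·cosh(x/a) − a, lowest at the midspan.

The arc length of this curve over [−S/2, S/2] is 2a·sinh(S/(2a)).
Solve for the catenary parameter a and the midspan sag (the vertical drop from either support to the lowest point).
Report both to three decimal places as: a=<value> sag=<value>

a=52.455 sag=5.456

seed: a₀ = √(S³/(24(L−S))) = √(47.446³/(24·1.634)) = 52.187652
iter 1: u=0.454571  f(a)=+1.697e-02  f'(a)=-6.392e-02  a ← 52.187652 − (+1.697e-02/-6.392e-02) = 52.453052
iter 2: u=0.452271  f(a)=+1.303e-04  f'(a)=-6.295e-02  a ← 52.453052 − (+1.303e-04/-6.295e-02) = 52.455122
iter 3: u=0.452253  f(a)=+7.816e-09  f'(a)=-6.294e-02  a ← 52.455122 − (+7.816e-09/-6.294e-02) = 52.455122
iter 4: u=0.452253  f(a)=+0.000e+00  f'(a)=-6.294e-02  a ← 52.455122 − (+0.000e+00/-6.294e-02) = 52.455122
converged: |Δa| < 1e-12 after 4 iterations
sag = a·(cosh(S/(2a)) − 1) = 52.455122·(cosh(0.452253) − 1) = 5.456461
T_max/T_min = cosh(S/(2a)) = 1.104022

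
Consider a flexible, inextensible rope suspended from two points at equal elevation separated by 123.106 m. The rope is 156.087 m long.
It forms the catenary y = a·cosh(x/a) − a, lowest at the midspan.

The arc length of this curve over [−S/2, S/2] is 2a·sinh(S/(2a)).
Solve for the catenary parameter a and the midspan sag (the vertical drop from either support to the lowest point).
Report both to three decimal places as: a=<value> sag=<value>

a=50.391 sag=42.507

seed: a₀ = √(S³/(24(L−S))) = √(123.106³/(24·32.981)) = 48.549113
iter 1: u=1.267850  f(a)=+2.755e+00  f'(a)=-1.590e+00  a ← 48.549113 − (+2.755e+00/-1.590e+00) = 50.281526
iter 2: u=1.224167  f(a)=+1.543e-01  f'(a)=-1.416e+00  a ← 50.281526 − (+1.543e-01/-1.416e+00) = 50.390469
iter 3: u=1.221521  f(a)=+5.478e-04  f'(a)=-1.406e+00  a ← 50.390469 − (+5.478e-04/-1.406e+00) = 50.390859
iter 4: u=1.221511  f(a)=+6.959e-09  f'(a)=-1.406e+00  a ← 50.390859 − (+6.959e-09/-1.406e+00) = 50.390859
iter 5: u=1.221511  f(a)=-2.842e-14  f'(a)=-1.406e+00  a ← 50.390859 − (-2.842e-14/-1.406e+00) = 50.390859
converged: |Δa| < 1e-12 after 5 iterations
sag = a·(cosh(S/(2a)) − 1) = 50.390859·(cosh(1.221511) − 1) = 42.507077
T_max/T_min = cosh(S/(2a)) = 1.843547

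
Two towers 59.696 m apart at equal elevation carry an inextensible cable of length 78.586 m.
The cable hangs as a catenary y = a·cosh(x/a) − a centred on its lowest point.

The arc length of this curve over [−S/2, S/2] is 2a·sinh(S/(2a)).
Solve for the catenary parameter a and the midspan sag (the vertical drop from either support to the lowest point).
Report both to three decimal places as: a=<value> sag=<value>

a=22.623 sag=22.717

seed: a₀ = √(S³/(24(L−S))) = √(59.696³/(24·18.890)) = 21.661885
iter 1: u=1.377904  f(a)=+1.876e+00  f'(a)=-2.098e+00  a ← 21.661885 − (+1.876e+00/-2.098e+00) = 22.556100
iter 2: u=1.323278  f(a)=+1.225e-01  f'(a)=-1.833e+00  a ← 22.556100 − (+1.225e-01/-1.833e+00) = 22.622913
iter 3: u=1.319370  f(a)=+6.019e-04  f'(a)=-1.815e+00  a ← 22.622913 − (+6.019e-04/-1.815e+00) = 22.623245
iter 4: u=1.319351  f(a)=+1.470e-08  f'(a)=-1.815e+00  a ← 22.623245 − (+1.470e-08/-1.815e+00) = 22.623245
iter 5: u=1.319351  f(a)=-1.421e-14  f'(a)=-1.815e+00  a ← 22.623245 − (-1.421e-14/-1.815e+00) = 22.623245
converged: |Δa| < 1e-12 after 5 iterations
sag = a·(cosh(S/(2a)) − 1) = 22.623245·(cosh(1.319351) − 1) = 22.717146
T_max/T_min = cosh(S/(2a)) = 2.004151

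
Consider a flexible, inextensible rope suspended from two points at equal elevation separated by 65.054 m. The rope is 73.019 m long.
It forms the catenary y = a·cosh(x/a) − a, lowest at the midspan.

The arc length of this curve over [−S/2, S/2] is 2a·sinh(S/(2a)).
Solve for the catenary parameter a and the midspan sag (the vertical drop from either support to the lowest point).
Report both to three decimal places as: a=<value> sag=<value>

a=38.628 sag=14.523

seed: a₀ = √(S³/(24(L−S))) = √(65.054³/(24·7.965)) = 37.950063
iter 1: u=0.857100  f(a)=+2.977e-01  f'(a)=-4.514e-01  a ← 37.950063 − (+2.977e-01/-4.514e-01) = 38.609611
iter 2: u=0.842459  f(a)=+7.939e-03  f'(a)=-4.276e-01  a ← 38.609611 − (+7.939e-03/-4.276e-01) = 38.628176
iter 3: u=0.842054  f(a)=+5.988e-06  f'(a)=-4.270e-01  a ← 38.628176 − (+5.988e-06/-4.270e-01) = 38.628190
iter 4: u=0.842053  f(a)=+3.425e-12  f'(a)=-4.270e-01  a ← 38.628190 − (+3.425e-12/-4.270e-01) = 38.628190
converged: |Δa| < 1e-12 after 4 iterations
sag = a·(cosh(S/(2a)) − 1) = 38.628190·(cosh(0.842053) − 1) = 14.523298
T_max/T_min = cosh(S/(2a)) = 1.375977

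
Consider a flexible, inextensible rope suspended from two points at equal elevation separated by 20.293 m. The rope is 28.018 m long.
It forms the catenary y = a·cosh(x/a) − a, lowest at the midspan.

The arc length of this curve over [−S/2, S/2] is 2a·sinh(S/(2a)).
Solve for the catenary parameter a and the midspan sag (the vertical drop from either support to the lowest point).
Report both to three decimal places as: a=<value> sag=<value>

a=7.068 sag=8.623

seed: a₀ = √(S³/(24(L−S))) = √(20.293³/(24·7.725)) = 6.713740
iter 1: u=1.511304  f(a)=+9.317e-01  f'(a)=-2.872e+00  a ← 6.713740 − (+9.317e-01/-2.872e+00) = 7.038207
iter 2: u=1.441631  f(a)=+7.180e-02  f'(a)=-2.445e+00  a ← 7.038207 − (+7.180e-02/-2.445e+00) = 7.067580
iter 3: u=1.435640  f(a)=+5.051e-04  f'(a)=-2.410e+00  a ← 7.067580 − (+5.051e-04/-2.410e+00) = 7.067789
iter 4: u=1.435597  f(a)=+2.539e-08  f'(a)=-2.410e+00  a ← 7.067789 − (+2.539e-08/-2.410e+00) = 7.067789
iter 5: u=1.435597  f(a)=-3.553e-15  f'(a)=-2.410e+00  a ← 7.067789 − (-3.553e-15/-2.410e+00) = 7.067789
converged: |Δa| < 1e-12 after 5 iterations
sag = a·(cosh(S/(2a)) − 1) = 7.067789·(cosh(1.435597) − 1) = 8.623155
T_max/T_min = cosh(S/(2a)) = 2.220064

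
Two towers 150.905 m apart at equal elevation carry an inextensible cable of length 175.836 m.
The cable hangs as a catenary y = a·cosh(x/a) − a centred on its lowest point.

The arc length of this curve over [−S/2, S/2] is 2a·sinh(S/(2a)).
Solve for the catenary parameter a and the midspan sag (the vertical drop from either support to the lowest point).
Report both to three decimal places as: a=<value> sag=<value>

a=77.595 sag=39.668

seed: a₀ = √(S³/(24(L−S))) = √(150.905³/(24·24.931)) = 75.784428
iter 1: u=0.995620  f(a)=+1.265e+00  f'(a)=-7.255e-01  a ← 75.784428 − (+1.265e+00/-7.255e-01) = 77.528320
iter 2: u=0.973225  f(a)=+4.499e-02  f'(a)=-6.747e-01  a ← 77.528320 − (+4.499e-02/-6.747e-01) = 77.594996
iter 3: u=0.972389  f(a)=+6.153e-05  f'(a)=-6.729e-01  a ← 77.594996 − (+6.153e-05/-6.729e-01) = 77.595087
iter 4: u=0.972388  f(a)=+1.154e-10  f'(a)=-6.729e-01  a ← 77.595087 − (+1.154e-10/-6.729e-01) = 77.595087
iter 5: u=0.972388  f(a)=-2.842e-14  f'(a)=-6.729e-01  a ← 77.595087 − (-2.842e-14/-6.729e-01) = 77.595087
converged: |Δa| < 1e-12 after 5 iterations
sag = a·(cosh(S/(2a)) − 1) = 77.595087·(cosh(0.972388) − 1) = 39.667747
T_max/T_min = cosh(S/(2a)) = 1.511215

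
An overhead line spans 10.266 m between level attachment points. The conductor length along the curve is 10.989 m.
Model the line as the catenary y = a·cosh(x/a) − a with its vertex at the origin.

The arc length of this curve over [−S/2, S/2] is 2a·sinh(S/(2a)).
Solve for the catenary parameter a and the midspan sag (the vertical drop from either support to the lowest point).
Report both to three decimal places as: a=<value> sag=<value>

seed: a₀ = √(S³/(24(L−S))) = √(10.266³/(24·0.723)) = 7.896363
iter 1: u=0.650046  f(a)=+1.543e-02  f'(a)=-1.910e-01  a ← 7.896363 − (+1.543e-02/-1.910e-01) = 7.977159
iter 2: u=0.643462  f(a)=+2.400e-04  f'(a)=-1.851e-01  a ← 7.977159 − (+2.400e-04/-1.851e-01) = 7.978456
iter 3: u=0.643358  f(a)=+6.012e-08  f'(a)=-1.850e-01  a ← 7.978456 − (+6.012e-08/-1.850e-01) = 7.978456
iter 4: u=0.643358  f(a)=+3.553e-15  f'(a)=-1.850e-01  a ← 7.978456 − (+3.553e-15/-1.850e-01) = 7.978456
converged: |Δa| < 1e-12 after 4 iterations
sag = a·(cosh(S/(2a)) − 1) = 7.978456·(cosh(0.643358) − 1) = 1.708922
T_max/T_min = cosh(S/(2a)) = 1.214192

a=7.978 sag=1.709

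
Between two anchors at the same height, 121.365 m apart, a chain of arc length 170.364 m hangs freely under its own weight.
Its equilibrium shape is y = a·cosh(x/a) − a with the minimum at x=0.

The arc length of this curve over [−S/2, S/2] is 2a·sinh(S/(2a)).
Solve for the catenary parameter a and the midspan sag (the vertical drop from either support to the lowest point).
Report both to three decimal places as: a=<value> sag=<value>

seed: a₀ = √(S³/(24(L−S))) = √(121.365³/(24·48.999)) = 38.988898
iter 1: u=1.556405  f(a)=+6.289e+00  f'(a)=-3.177e+00  a ← 38.988898 − (+6.289e+00/-3.177e+00) = 40.968097
iter 2: u=1.481214  f(a)=+5.106e-01  f'(a)=-2.681e+00  a ← 40.968097 − (+5.106e-01/-2.681e+00) = 41.158569
iter 3: u=1.474359  f(a)=+4.023e-03  f'(a)=-2.639e+00  a ← 41.158569 − (+4.023e-03/-2.639e+00) = 41.160093
iter 4: u=1.474304  f(a)=+2.541e-07  f'(a)=-2.638e+00  a ← 41.160093 − (+2.541e-07/-2.638e+00) = 41.160093
iter 5: u=1.474304  f(a)=+0.000e+00  f'(a)=-2.638e+00  a ← 41.160093 − (+0.000e+00/-2.638e+00) = 41.160093
converged: |Δa| < 1e-12 after 5 iterations
sag = a·(cosh(S/(2a)) − 1) = 41.160093·(cosh(1.474304) − 1) = 53.445014
T_max/T_min = cosh(S/(2a)) = 2.298467

a=41.160 sag=53.445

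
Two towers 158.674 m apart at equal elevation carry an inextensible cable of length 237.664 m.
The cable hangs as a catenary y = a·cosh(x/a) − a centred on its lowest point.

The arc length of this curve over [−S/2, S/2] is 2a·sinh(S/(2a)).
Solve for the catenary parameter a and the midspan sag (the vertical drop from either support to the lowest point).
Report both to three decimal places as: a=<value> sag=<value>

a=49.004 sag=79.536

seed: a₀ = √(S³/(24(L−S))) = √(158.674³/(24·78.990)) = 45.905738
iter 1: u=1.728259  f(a)=+1.267e+01  f'(a)=-4.585e+00  a ← 45.905738 − (+1.267e+01/-4.585e+00) = 48.669259
iter 2: u=1.630126  f(a)=+1.234e+00  f'(a)=-3.732e+00  a ← 48.669259 − (+1.234e+00/-3.732e+00) = 49.000050
iter 3: u=1.619121  f(a)=+1.451e-02  f'(a)=-3.645e+00  a ← 49.000050 − (+1.451e-02/-3.645e+00) = 49.004030
iter 4: u=1.618989  f(a)=+2.056e-06  f'(a)=-3.643e+00  a ← 49.004030 − (+2.056e-06/-3.643e+00) = 49.004031
iter 5: u=1.618989  f(a)=-2.842e-14  f'(a)=-3.643e+00  a ← 49.004031 − (-2.842e-14/-3.643e+00) = 49.004031
converged: |Δa| < 1e-12 after 5 iterations
sag = a·(cosh(S/(2a)) − 1) = 49.004031·(cosh(1.618989) − 1) = 79.535610
T_max/T_min = cosh(S/(2a)) = 2.623042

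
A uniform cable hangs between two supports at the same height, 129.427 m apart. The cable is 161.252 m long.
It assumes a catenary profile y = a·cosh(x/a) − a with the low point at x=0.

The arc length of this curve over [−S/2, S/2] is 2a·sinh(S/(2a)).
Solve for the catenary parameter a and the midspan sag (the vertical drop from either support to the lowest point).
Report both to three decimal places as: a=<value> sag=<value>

a=55.141 sag=42.537

seed: a₀ = √(S³/(24(L−S))) = √(129.427³/(24·31.825)) = 53.277949
iter 1: u=1.214639  f(a)=+2.432e+00  f'(a)=-1.380e+00  a ← 53.277949 − (+2.432e+00/-1.380e+00) = 55.039531
iter 2: u=1.175764  f(a)=+1.258e-01  f'(a)=-1.241e+00  a ← 55.039531 − (+1.258e-01/-1.241e+00) = 55.140916
iter 3: u=1.173602  f(a)=+3.775e-04  f'(a)=-1.234e+00  a ← 55.140916 − (+3.775e-04/-1.234e+00) = 55.141222
iter 4: u=1.173596  f(a)=+3.420e-09  f'(a)=-1.234e+00  a ← 55.141222 − (+3.420e-09/-1.234e+00) = 55.141222
iter 5: u=1.173596  f(a)=+2.842e-14  f'(a)=-1.234e+00  a ← 55.141222 − (+2.842e-14/-1.234e+00) = 55.141222
converged: |Δa| < 1e-12 after 5 iterations
sag = a·(cosh(S/(2a)) − 1) = 55.141222·(cosh(1.173596) − 1) = 42.537364
T_max/T_min = cosh(S/(2a)) = 1.771426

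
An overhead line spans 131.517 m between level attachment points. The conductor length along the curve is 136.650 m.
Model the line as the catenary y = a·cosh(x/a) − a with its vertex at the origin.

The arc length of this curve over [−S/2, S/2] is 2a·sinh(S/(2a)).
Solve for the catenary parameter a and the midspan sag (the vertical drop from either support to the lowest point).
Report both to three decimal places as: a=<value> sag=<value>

a=136.677 sag=16.127

seed: a₀ = √(S³/(24(L−S))) = √(131.517³/(24·5.133)) = 135.888150
iter 1: u=0.483916  f(a)=+6.044e-02  f'(a)=-7.733e-02  a ← 135.888150 − (+6.044e-02/-7.733e-02) = 136.669686
iter 2: u=0.481149  f(a)=+5.254e-04  f'(a)=-7.599e-02  a ← 136.669686 − (+5.254e-04/-7.599e-02) = 136.676599
iter 3: u=0.481125  f(a)=+4.047e-08  f'(a)=-7.598e-02  a ← 136.676599 − (+4.047e-08/-7.598e-02) = 136.676600
iter 4: u=0.481125  f(a)=+0.000e+00  f'(a)=-7.598e-02  a ← 136.676600 − (+0.000e+00/-7.598e-02) = 136.676600
converged: |Δa| < 1e-12 after 4 iterations
sag = a·(cosh(S/(2a)) − 1) = 136.676600·(cosh(0.481125) − 1) = 16.126537
T_max/T_min = cosh(S/(2a)) = 1.117990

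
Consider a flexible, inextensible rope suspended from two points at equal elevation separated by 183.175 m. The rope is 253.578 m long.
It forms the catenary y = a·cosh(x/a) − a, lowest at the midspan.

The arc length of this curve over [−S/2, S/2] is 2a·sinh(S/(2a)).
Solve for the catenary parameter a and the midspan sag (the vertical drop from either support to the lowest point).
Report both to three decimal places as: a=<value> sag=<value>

a=63.520 sag=78.290

seed: a₀ = √(S³/(24(L−S))) = √(183.175³/(24·70.403)) = 60.311218
iter 1: u=1.518582  f(a)=+8.578e+00  f'(a)=-2.919e+00  a ← 60.311218 − (+8.578e+00/-2.919e+00) = 63.249586
iter 2: u=1.448033  f(a)=+6.667e-01  f'(a)=-2.482e+00  a ← 63.249586 − (+6.667e-01/-2.482e+00) = 63.518255
iter 3: u=1.441908  f(a)=+4.778e-03  f'(a)=-2.446e+00  a ← 63.518255 − (+4.778e-03/-2.446e+00) = 63.520208
iter 4: u=1.441864  f(a)=+2.493e-07  f'(a)=-2.446e+00  a ← 63.520208 − (+2.493e-07/-2.446e+00) = 63.520208
iter 5: u=1.441864  f(a)=-2.842e-14  f'(a)=-2.446e+00  a ← 63.520208 − (-2.842e-14/-2.446e+00) = 63.520208
converged: |Δa| < 1e-12 after 5 iterations
sag = a·(cosh(S/(2a)) − 1) = 63.520208·(cosh(1.441864) − 1) = 78.290466
T_max/T_min = cosh(S/(2a)) = 2.232528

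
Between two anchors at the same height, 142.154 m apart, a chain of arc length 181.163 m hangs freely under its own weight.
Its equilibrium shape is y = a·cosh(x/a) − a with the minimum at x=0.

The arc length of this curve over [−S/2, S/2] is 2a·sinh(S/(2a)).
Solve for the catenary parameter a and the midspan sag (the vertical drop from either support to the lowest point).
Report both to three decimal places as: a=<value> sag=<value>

seed: a₀ = √(S³/(24(L−S))) = √(142.154³/(24·39.009)) = 55.392453
iter 1: u=1.283153  f(a)=+3.340e+00  f'(a)=-1.654e+00  a ← 55.392453 − (+3.340e+00/-1.654e+00) = 57.411406
iter 2: u=1.238029  f(a)=+1.913e-01  f'(a)=-1.470e+00  a ← 57.411406 − (+1.913e-01/-1.470e+00) = 57.541558
iter 3: u=1.235229  f(a)=+7.119e-04  f'(a)=-1.459e+00  a ← 57.541558 − (+7.119e-04/-1.459e+00) = 57.542046
iter 4: u=1.235219  f(a)=+9.938e-09  f'(a)=-1.459e+00  a ← 57.542046 − (+9.938e-09/-1.459e+00) = 57.542046
iter 5: u=1.235219  f(a)=+0.000e+00  f'(a)=-1.459e+00  a ← 57.542046 − (+0.000e+00/-1.459e+00) = 57.542046
converged: |Δa| < 1e-12 after 5 iterations
sag = a·(cosh(S/(2a)) − 1) = 57.542046·(cosh(1.235219) − 1) = 49.771025
T_max/T_min = cosh(S/(2a)) = 1.864951

a=57.542 sag=49.771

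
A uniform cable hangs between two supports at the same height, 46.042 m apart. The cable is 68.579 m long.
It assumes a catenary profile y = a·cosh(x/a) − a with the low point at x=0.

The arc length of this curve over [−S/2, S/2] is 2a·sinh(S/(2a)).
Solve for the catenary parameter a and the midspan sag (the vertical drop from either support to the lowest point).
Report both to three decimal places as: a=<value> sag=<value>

a=14.326 sag=22.836

seed: a₀ = √(S³/(24(L−S))) = √(46.042³/(24·22.537)) = 13.433142
iter 1: u=1.713747  f(a)=+3.551e+00  f'(a)=-4.450e+00  a ← 13.433142 − (+3.551e+00/-4.450e+00) = 14.231014
iter 2: u=1.617664  f(a)=+3.409e-01  f'(a)=-3.633e+00  a ← 14.231014 − (+3.409e-01/-3.633e+00) = 14.324855
iter 3: u=1.607067  f(a)=+3.881e-03  f'(a)=-3.551e+00  a ← 14.324855 − (+3.881e-03/-3.551e+00) = 14.325948
iter 4: u=1.606944  f(a)=+5.154e-07  f'(a)=-3.550e+00  a ← 14.325948 − (+5.154e-07/-3.550e+00) = 14.325948
iter 5: u=1.606944  f(a)=+1.421e-14  f'(a)=-3.550e+00  a ← 14.325948 − (+1.421e-14/-3.550e+00) = 14.325948
converged: |Δa| < 1e-12 after 5 iterations
sag = a·(cosh(S/(2a)) − 1) = 14.325948·(cosh(1.606944) − 1) = 22.835895
T_max/T_min = cosh(S/(2a)) = 2.594023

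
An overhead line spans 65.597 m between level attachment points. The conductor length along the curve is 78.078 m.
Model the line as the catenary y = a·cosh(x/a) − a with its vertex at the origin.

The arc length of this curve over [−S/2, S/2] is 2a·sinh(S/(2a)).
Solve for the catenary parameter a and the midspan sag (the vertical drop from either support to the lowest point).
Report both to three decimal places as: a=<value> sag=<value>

seed: a₀ = √(S³/(24(L−S))) = √(65.597³/(24·12.481)) = 30.696980
iter 1: u=1.068460  f(a)=+7.321e-01  f'(a)=-9.099e-01  a ← 30.696980 − (+7.321e-01/-9.099e-01) = 31.501592
iter 2: u=1.041170  f(a)=+2.977e-02  f'(a)=-8.372e-01  a ← 31.501592 − (+2.977e-02/-8.372e-01) = 31.537152
iter 3: u=1.039996  f(a)=+5.386e-05  f'(a)=-8.342e-01  a ← 31.537152 − (+5.386e-05/-8.342e-01) = 31.537216
iter 4: u=1.039994  f(a)=+1.770e-10  f'(a)=-8.342e-01  a ← 31.537216 − (+1.770e-10/-8.342e-01) = 31.537216
iter 5: u=1.039994  f(a)=-1.421e-14  f'(a)=-8.342e-01  a ← 31.537216 − (-1.421e-14/-8.342e-01) = 31.537216
converged: |Δa| < 1e-12 after 5 iterations
sag = a·(cosh(S/(2a)) − 1) = 31.537216·(cosh(1.039994) − 1) = 18.648833
T_max/T_min = cosh(S/(2a)) = 1.591328

a=31.537 sag=18.649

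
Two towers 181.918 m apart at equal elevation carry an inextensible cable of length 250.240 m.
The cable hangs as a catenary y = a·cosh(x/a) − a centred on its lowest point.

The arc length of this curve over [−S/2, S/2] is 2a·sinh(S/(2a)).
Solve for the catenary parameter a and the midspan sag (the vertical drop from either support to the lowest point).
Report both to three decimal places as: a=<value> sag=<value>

a=63.749 sag=76.675

seed: a₀ = √(S³/(24(L−S))) = √(181.918³/(24·68.322)) = 60.593718
iter 1: u=1.501129  f(a)=+8.124e+00  f'(a)=-2.806e+00  a ← 60.593718 − (+8.124e+00/-2.806e+00) = 63.489056
iter 2: u=1.432672  f(a)=+6.186e-01  f'(a)=-2.393e+00  a ← 63.489056 − (+6.186e-01/-2.393e+00) = 63.747502
iter 3: u=1.426864  f(a)=+4.240e-03  f'(a)=-2.361e+00  a ← 63.747502 − (+4.240e-03/-2.361e+00) = 63.749298
iter 4: u=1.426824  f(a)=+2.022e-07  f'(a)=-2.361e+00  a ← 63.749298 − (+2.022e-07/-2.361e+00) = 63.749298
iter 5: u=1.426824  f(a)=+0.000e+00  f'(a)=-2.361e+00  a ← 63.749298 − (+0.000e+00/-2.361e+00) = 63.749298
converged: |Δa| < 1e-12 after 5 iterations
sag = a·(cosh(S/(2a)) − 1) = 63.749298·(cosh(1.426824) − 1) = 76.675014
T_max/T_min = cosh(S/(2a)) = 2.202759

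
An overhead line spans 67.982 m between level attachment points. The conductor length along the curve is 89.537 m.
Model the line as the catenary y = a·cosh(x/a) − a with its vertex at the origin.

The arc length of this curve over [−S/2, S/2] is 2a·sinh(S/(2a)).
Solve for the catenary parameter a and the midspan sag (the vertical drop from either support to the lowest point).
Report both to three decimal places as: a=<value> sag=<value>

seed: a₀ = √(S³/(24(L−S))) = √(67.982³/(24·21.555)) = 24.644004
iter 1: u=1.379281  f(a)=+2.146e+00  f'(a)=-2.106e+00  a ← 24.644004 − (+2.146e+00/-2.106e+00) = 25.663082
iter 2: u=1.324510  f(a)=+1.403e-01  f'(a)=-1.838e+00  a ← 25.663082 − (+1.403e-01/-1.838e+00) = 25.739382
iter 3: u=1.320583  f(a)=+6.922e-04  f'(a)=-1.820e+00  a ← 25.739382 − (+6.922e-04/-1.820e+00) = 25.739762
iter 4: u=1.320564  f(a)=+1.704e-08  f'(a)=-1.820e+00  a ← 25.739762 − (+1.704e-08/-1.820e+00) = 25.739762
iter 5: u=1.320564  f(a)=+1.421e-14  f'(a)=-1.820e+00  a ← 25.739762 − (+1.421e-14/-1.820e+00) = 25.739762
converged: |Δa| < 1e-12 after 5 iterations
sag = a·(cosh(S/(2a)) − 1) = 25.739762·(cosh(1.320564) − 1) = 25.900861
T_max/T_min = cosh(S/(2a)) = 2.006259

a=25.740 sag=25.901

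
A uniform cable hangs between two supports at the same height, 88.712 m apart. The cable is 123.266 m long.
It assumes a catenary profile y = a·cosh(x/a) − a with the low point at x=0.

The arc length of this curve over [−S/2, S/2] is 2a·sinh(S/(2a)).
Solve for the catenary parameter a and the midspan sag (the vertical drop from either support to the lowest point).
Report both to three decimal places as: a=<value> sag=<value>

a=30.578 sag=38.224

seed: a₀ = √(S³/(24(L−S))) = √(88.712³/(24·34.554)) = 29.014746
iter 1: u=1.528740  f(a)=+4.270e+00  f'(a)=-2.987e+00  a ← 29.014746 − (+4.270e+00/-2.987e+00) = 30.444223
iter 2: u=1.456959  f(a)=+3.358e-01  f'(a)=-2.534e+00  a ← 30.444223 − (+3.358e-01/-2.534e+00) = 30.576753
iter 3: u=1.450645  f(a)=+2.469e-03  f'(a)=-2.497e+00  a ← 30.576753 − (+2.469e-03/-2.497e+00) = 30.577742
iter 4: u=1.450598  f(a)=+1.357e-07  f'(a)=-2.497e+00  a ← 30.577742 − (+1.357e-07/-2.497e+00) = 30.577742
iter 5: u=1.450598  f(a)=+1.421e-14  f'(a)=-2.497e+00  a ← 30.577742 − (+1.421e-14/-2.497e+00) = 30.577742
converged: |Δa| < 1e-12 after 5 iterations
sag = a·(cosh(S/(2a)) − 1) = 30.577742·(cosh(1.450598) − 1) = 38.223603
T_max/T_min = cosh(S/(2a)) = 2.250047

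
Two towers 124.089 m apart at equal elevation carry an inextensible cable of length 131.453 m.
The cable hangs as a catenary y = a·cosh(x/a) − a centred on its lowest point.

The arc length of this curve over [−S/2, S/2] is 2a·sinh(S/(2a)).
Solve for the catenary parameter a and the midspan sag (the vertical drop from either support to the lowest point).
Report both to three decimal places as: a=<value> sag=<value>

a=104.890 sag=18.892

seed: a₀ = √(S³/(24(L−S))) = √(124.089³/(24·7.364)) = 103.977032
iter 1: u=0.596714  f(a)=+1.322e-01  f'(a)=-1.468e-01  a ← 103.977032 − (+1.322e-01/-1.468e-01) = 104.877996
iter 2: u=0.591587  f(a)=+1.738e-03  f'(a)=-1.429e-01  a ← 104.877996 − (+1.738e-03/-1.429e-01) = 104.890159
iter 3: u=0.591519  f(a)=+3.093e-07  f'(a)=-1.429e-01  a ← 104.890159 − (+3.093e-07/-1.429e-01) = 104.890161
iter 4: u=0.591519  f(a)=+2.842e-14  f'(a)=-1.429e-01  a ← 104.890161 − (+2.842e-14/-1.429e-01) = 104.890161
converged: |Δa| < 1e-12 after 4 iterations
sag = a·(cosh(S/(2a)) − 1) = 104.890161·(cosh(0.591519) − 1) = 18.891577
T_max/T_min = cosh(S/(2a)) = 1.180108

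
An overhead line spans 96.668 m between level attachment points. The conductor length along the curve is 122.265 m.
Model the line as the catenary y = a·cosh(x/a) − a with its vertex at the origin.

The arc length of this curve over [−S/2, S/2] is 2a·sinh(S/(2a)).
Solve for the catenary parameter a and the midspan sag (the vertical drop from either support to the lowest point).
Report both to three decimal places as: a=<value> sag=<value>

seed: a₀ = √(S³/(24(L−S))) = √(96.668³/(24·25.597)) = 38.346342
iter 1: u=1.260459  f(a)=+2.112e+00  f'(a)=-1.560e+00  a ← 38.346342 − (+2.112e+00/-1.560e+00) = 39.700591
iter 2: u=1.217463  f(a)=+1.170e-01  f'(a)=-1.391e+00  a ← 39.700591 − (+1.170e-01/-1.391e+00) = 39.784729
iter 3: u=1.214888  f(a)=+4.061e-04  f'(a)=-1.381e+00  a ← 39.784729 − (+4.061e-04/-1.381e+00) = 39.785023
iter 4: u=1.214879  f(a)=+4.926e-09  f'(a)=-1.381e+00  a ← 39.785023 − (+4.926e-09/-1.381e+00) = 39.785023
iter 5: u=1.214879  f(a)=+0.000e+00  f'(a)=-1.381e+00  a ← 39.785023 − (+0.000e+00/-1.381e+00) = 39.785023
converged: |Δa| < 1e-12 after 5 iterations
sag = a·(cosh(S/(2a)) − 1) = 39.785023·(cosh(1.214879) − 1) = 33.153517
T_max/T_min = cosh(S/(2a)) = 1.833317

a=39.785 sag=33.154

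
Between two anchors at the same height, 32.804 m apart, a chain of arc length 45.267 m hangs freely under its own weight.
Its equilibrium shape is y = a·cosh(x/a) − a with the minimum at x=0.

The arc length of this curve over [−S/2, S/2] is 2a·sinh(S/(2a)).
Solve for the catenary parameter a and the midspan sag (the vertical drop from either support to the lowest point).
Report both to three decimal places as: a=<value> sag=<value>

a=11.435 sag=13.923

seed: a₀ = √(S³/(24(L−S))) = √(32.804³/(24·12.463)) = 10.863588
iter 1: u=1.509814  f(a)=+1.500e+00  f'(a)=-2.862e+00  a ← 10.863588 − (+1.500e+00/-2.862e+00) = 11.387743
iter 2: u=1.440321  f(a)=+1.154e-01  f'(a)=-2.437e+00  a ← 11.387743 − (+1.154e-01/-2.437e+00) = 11.435095
iter 3: u=1.434356  f(a)=+8.088e-04  f'(a)=-2.403e+00  a ← 11.435095 − (+8.088e-04/-2.403e+00) = 11.435432
iter 4: u=1.434314  f(a)=+4.034e-08  f'(a)=-2.403e+00  a ← 11.435432 − (+4.034e-08/-2.403e+00) = 11.435432
iter 5: u=1.434314  f(a)=+7.105e-15  f'(a)=-2.403e+00  a ← 11.435432 − (+7.105e-15/-2.403e+00) = 11.435432
converged: |Δa| < 1e-12 after 5 iterations
sag = a·(cosh(S/(2a)) − 1) = 11.435432·(cosh(1.434314) − 1) = 13.922889
T_max/T_min = cosh(S/(2a)) = 2.217522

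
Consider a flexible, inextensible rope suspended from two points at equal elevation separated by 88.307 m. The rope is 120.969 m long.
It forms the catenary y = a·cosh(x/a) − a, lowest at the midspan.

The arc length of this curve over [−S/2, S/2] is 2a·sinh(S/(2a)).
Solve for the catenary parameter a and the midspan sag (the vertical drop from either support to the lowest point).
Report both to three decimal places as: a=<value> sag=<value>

a=31.161 sag=36.879

seed: a₀ = √(S³/(24(L−S))) = √(88.307³/(24·32.662)) = 29.639146
iter 1: u=1.489702  f(a)=+3.822e+00  f'(a)=-2.733e+00  a ← 29.639146 − (+3.822e+00/-2.733e+00) = 31.037257
iter 2: u=1.422597  f(a)=+2.871e-01  f'(a)=-2.337e+00  a ← 31.037257 − (+2.871e-01/-2.337e+00) = 31.160089
iter 3: u=1.416989  f(a)=+1.910e-03  f'(a)=-2.306e+00  a ← 31.160089 − (+1.910e-03/-2.306e+00) = 31.160917
iter 4: u=1.416951  f(a)=+8.583e-08  f'(a)=-2.306e+00  a ← 31.160917 − (+8.583e-08/-2.306e+00) = 31.160917
iter 5: u=1.416951  f(a)=+0.000e+00  f'(a)=-2.306e+00  a ← 31.160917 − (+0.000e+00/-2.306e+00) = 31.160917
converged: |Δa| < 1e-12 after 5 iterations
sag = a·(cosh(S/(2a)) − 1) = 31.160917·(cosh(1.416951) − 1) = 36.878612
T_max/T_min = cosh(S/(2a)) = 2.183489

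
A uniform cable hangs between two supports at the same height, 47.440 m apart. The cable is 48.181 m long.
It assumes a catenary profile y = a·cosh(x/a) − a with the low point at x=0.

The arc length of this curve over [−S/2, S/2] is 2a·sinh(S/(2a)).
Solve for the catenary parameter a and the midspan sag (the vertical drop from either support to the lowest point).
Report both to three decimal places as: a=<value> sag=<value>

seed: a₀ = √(S³/(24(L−S))) = √(47.440³/(24·0.741)) = 77.482263
iter 1: u=0.306135  f(a)=+3.480e-03  f'(a)=-1.931e-02  a ← 77.482263 − (+3.480e-03/-1.931e-02) = 77.662511
iter 2: u=0.305424  f(a)=+1.218e-05  f'(a)=-1.917e-02  a ← 77.662511 − (+1.218e-05/-1.917e-02) = 77.663147
iter 3: u=0.305422  f(a)=+1.504e-10  f'(a)=-1.917e-02  a ← 77.663147 − (+1.504e-10/-1.917e-02) = 77.663147
iter 4: u=0.305422  f(a)=+7.105e-15  f'(a)=-1.917e-02  a ← 77.663147 − (+7.105e-15/-1.917e-02) = 77.663147
converged: |Δa| < 1e-12 after 4 iterations
sag = a·(cosh(S/(2a)) − 1) = 77.663147·(cosh(0.305422) − 1) = 3.650546
T_max/T_min = cosh(S/(2a)) = 1.047005

a=77.663 sag=3.651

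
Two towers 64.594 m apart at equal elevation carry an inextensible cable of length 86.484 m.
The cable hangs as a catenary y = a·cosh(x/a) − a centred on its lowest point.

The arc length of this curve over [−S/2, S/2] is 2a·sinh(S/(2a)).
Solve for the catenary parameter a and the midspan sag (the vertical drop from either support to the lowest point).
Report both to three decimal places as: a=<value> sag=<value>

seed: a₀ = √(S³/(24(L−S))) = √(64.594³/(24·21.890)) = 22.649560
iter 1: u=1.425944  f(a)=+2.336e+00  f'(a)=-2.356e+00  a ← 22.649560 − (+2.336e+00/-2.356e+00) = 23.641370
iter 2: u=1.366122  f(a)=+1.622e-01  f'(a)=-2.039e+00  a ← 23.641370 − (+1.622e-01/-2.039e+00) = 23.720936
iter 3: u=1.361540  f(a)=+9.112e-04  f'(a)=-2.016e+00  a ← 23.720936 − (+9.112e-04/-2.016e+00) = 23.721388
iter 4: u=1.361514  f(a)=+2.910e-08  f'(a)=-2.016e+00  a ← 23.721388 − (+2.910e-08/-2.016e+00) = 23.721388
iter 5: u=1.361514  f(a)=+1.421e-14  f'(a)=-2.016e+00  a ← 23.721388 − (+1.421e-14/-2.016e+00) = 23.721388
converged: |Δa| < 1e-12 after 5 iterations
sag = a·(cosh(S/(2a)) − 1) = 23.721388·(cosh(1.361514) − 1) = 25.599751
T_max/T_min = cosh(S/(2a)) = 2.079184

a=23.721 sag=25.600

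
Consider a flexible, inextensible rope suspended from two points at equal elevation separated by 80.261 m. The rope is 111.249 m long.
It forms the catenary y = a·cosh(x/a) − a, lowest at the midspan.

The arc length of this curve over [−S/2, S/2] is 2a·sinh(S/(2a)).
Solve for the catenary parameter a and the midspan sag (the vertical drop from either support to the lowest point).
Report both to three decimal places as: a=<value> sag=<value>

seed: a₀ = √(S³/(24(L−S))) = √(80.261³/(24·30.988)) = 26.366620
iter 1: u=1.522019  f(a)=+3.794e+00  f'(a)=-2.942e+00  a ← 26.366620 − (+3.794e+00/-2.942e+00) = 27.656083
iter 2: u=1.451055  f(a)=+2.961e-01  f'(a)=-2.499e+00  a ← 27.656083 − (+2.961e-01/-2.499e+00) = 27.774540
iter 3: u=1.444866  f(a)=+2.140e-03  f'(a)=-2.463e+00  a ← 27.774540 − (+2.140e-03/-2.463e+00) = 27.775409
iter 4: u=1.444821  f(a)=+1.136e-07  f'(a)=-2.463e+00  a ← 27.775409 − (+1.136e-07/-2.463e+00) = 27.775409
iter 5: u=1.444821  f(a)=-1.421e-14  f'(a)=-2.463e+00  a ← 27.775409 − (-1.421e-14/-2.463e+00) = 27.775409
converged: |Δa| < 1e-12 after 5 iterations
sag = a·(cosh(S/(2a)) − 1) = 27.775409·(cosh(1.444821) − 1) = 34.398205
T_max/T_min = cosh(S/(2a)) = 2.238441

a=27.775 sag=34.398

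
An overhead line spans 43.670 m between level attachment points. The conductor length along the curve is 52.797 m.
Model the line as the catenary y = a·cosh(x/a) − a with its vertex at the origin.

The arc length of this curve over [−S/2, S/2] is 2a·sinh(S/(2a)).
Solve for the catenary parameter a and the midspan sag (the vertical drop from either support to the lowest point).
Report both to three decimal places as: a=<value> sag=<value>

a=20.083 sag=13.087

seed: a₀ = √(S³/(24(L−S))) = √(43.670³/(24·9.127)) = 19.498677
iter 1: u=1.119820  f(a)=+5.896e-01  f'(a)=-1.059e+00  a ← 19.498677 − (+5.896e-01/-1.059e+00) = 20.055504
iter 2: u=1.088729  f(a)=+2.620e-02  f'(a)=-9.667e-01  a ← 20.055504 − (+2.620e-02/-9.667e-01) = 20.082608
iter 3: u=1.087259  f(a)=+5.706e-05  f'(a)=-9.625e-01  a ← 20.082608 − (+5.706e-05/-9.625e-01) = 20.082667
iter 4: u=1.087256  f(a)=+2.720e-10  f'(a)=-9.625e-01  a ← 20.082667 − (+2.720e-10/-9.625e-01) = 20.082667
iter 5: u=1.087256  f(a)=+0.000e+00  f'(a)=-9.625e-01  a ← 20.082667 − (+0.000e+00/-9.625e-01) = 20.082667
converged: |Δa| < 1e-12 after 5 iterations
sag = a·(cosh(S/(2a)) − 1) = 20.082667·(cosh(1.087256) − 1) = 13.086510
T_max/T_min = cosh(S/(2a)) = 1.651632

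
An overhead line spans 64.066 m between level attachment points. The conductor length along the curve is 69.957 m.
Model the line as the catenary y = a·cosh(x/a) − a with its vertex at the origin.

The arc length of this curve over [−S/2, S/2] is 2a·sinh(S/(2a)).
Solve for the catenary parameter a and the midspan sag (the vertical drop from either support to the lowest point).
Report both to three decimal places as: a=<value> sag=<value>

seed: a₀ = √(S³/(24(L−S))) = √(64.066³/(24·5.891)) = 43.126209
iter 1: u=0.742773  f(a)=+1.647e-01  f'(a)=-2.886e-01  a ← 43.126209 − (+1.647e-01/-2.886e-01) = 43.696807
iter 2: u=0.733074  f(a)=+3.325e-03  f'(a)=-2.770e-01  a ← 43.696807 − (+3.325e-03/-2.770e-01) = 43.708809
iter 3: u=0.732873  f(a)=+1.418e-06  f'(a)=-2.768e-01  a ← 43.708809 − (+1.418e-06/-2.768e-01) = 43.708814
iter 4: u=0.732873  f(a)=+2.700e-13  f'(a)=-2.768e-01  a ← 43.708814 − (+2.700e-13/-2.768e-01) = 43.708814
converged: |Δa| < 1e-12 after 4 iterations
sag = a·(cosh(S/(2a)) − 1) = 43.708814·(cosh(0.732873) − 1) = 12.272932
T_max/T_min = cosh(S/(2a)) = 1.280788

a=43.709 sag=12.273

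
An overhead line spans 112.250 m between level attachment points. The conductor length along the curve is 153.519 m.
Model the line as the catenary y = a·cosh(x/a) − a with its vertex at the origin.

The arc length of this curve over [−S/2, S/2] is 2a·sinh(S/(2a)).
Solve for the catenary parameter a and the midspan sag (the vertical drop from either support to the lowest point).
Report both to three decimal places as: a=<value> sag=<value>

seed: a₀ = √(S³/(24(L−S))) = √(112.250³/(24·41.269)) = 37.788698
iter 1: u=1.485232  f(a)=+4.798e+00  f'(a)=-2.706e+00  a ← 37.788698 − (+4.798e+00/-2.706e+00) = 39.562207
iter 2: u=1.418652  f(a)=+3.585e-01  f'(a)=-2.315e+00  a ← 39.562207 − (+3.585e-01/-2.315e+00) = 39.717050
iter 3: u=1.413121  f(a)=+2.358e-03  f'(a)=-2.285e+00  a ← 39.717050 − (+2.358e-03/-2.285e+00) = 39.718082
iter 4: u=1.413084  f(a)=+1.035e-07  f'(a)=-2.285e+00  a ← 39.718082 − (+1.035e-07/-2.285e+00) = 39.718082
iter 5: u=1.413084  f(a)=+0.000e+00  f'(a)=-2.285e+00  a ← 39.718082 − (+0.000e+00/-2.285e+00) = 39.718082
converged: |Δa| < 1e-12 after 5 iterations
sag = a·(cosh(S/(2a)) − 1) = 39.718082·(cosh(1.413084) − 1) = 46.708459
T_max/T_min = cosh(S/(2a)) = 2.176000

a=39.718 sag=46.708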